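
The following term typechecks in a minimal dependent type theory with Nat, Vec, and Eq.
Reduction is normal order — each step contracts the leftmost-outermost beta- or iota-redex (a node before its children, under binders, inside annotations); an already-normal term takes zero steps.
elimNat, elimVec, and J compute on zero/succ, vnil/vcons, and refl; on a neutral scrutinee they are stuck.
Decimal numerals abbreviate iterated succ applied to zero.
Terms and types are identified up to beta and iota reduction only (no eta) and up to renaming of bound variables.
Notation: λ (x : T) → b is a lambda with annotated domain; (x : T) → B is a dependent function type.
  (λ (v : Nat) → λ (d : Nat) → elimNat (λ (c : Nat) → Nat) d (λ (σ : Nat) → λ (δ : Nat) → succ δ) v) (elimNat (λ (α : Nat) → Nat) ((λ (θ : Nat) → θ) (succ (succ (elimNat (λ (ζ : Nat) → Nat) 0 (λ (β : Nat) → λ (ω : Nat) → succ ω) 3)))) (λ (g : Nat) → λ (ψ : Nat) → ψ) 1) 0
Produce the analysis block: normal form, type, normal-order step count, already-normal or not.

resulting normal form:
  5
the term's type:
  Nat
steps to reach normal form (normal order): 33
already normal: no
first contracted redex: a beta-redex


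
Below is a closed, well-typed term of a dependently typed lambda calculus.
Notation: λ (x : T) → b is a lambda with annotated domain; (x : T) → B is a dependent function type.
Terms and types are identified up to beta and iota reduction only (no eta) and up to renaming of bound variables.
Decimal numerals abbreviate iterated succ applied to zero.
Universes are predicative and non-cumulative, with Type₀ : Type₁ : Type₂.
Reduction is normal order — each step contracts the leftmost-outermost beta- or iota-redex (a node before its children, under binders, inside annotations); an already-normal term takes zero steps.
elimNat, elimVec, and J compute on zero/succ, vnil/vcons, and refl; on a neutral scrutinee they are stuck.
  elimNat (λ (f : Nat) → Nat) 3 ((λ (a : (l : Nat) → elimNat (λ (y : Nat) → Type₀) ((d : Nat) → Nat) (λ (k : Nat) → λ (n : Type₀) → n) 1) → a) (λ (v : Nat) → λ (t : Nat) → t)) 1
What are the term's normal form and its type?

resulting normal form:
  3
inferred type:
  Nat
observation: 5 normal-order steps separate the term from its normal form.


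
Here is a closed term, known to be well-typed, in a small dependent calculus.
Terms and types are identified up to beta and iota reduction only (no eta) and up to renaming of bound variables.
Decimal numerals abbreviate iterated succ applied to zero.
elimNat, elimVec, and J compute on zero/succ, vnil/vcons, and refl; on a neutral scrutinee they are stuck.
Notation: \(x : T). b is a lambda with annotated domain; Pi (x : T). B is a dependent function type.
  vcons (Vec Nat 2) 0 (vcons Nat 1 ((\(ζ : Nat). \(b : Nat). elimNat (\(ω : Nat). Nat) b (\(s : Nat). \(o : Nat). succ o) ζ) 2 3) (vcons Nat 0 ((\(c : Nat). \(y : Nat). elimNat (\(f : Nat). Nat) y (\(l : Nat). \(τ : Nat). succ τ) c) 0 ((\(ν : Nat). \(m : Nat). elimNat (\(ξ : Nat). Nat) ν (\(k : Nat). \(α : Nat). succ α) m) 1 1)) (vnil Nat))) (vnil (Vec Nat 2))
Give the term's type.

inferred type:
  Vec (Vec Nat 2) 1


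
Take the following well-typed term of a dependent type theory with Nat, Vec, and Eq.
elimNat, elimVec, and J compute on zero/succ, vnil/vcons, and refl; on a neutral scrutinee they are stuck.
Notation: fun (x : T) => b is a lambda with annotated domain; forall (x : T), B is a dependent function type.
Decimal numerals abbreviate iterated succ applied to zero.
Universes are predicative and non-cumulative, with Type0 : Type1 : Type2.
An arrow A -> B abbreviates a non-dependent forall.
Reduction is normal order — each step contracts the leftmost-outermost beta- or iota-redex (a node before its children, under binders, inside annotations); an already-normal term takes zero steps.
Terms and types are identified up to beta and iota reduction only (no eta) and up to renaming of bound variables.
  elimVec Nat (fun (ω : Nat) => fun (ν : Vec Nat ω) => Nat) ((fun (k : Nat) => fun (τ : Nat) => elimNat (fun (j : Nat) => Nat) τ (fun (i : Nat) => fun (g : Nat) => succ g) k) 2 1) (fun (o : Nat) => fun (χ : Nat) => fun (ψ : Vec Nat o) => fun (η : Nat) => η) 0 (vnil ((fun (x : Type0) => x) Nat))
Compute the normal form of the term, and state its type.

normal form:
  3
the term's type:
  Nat


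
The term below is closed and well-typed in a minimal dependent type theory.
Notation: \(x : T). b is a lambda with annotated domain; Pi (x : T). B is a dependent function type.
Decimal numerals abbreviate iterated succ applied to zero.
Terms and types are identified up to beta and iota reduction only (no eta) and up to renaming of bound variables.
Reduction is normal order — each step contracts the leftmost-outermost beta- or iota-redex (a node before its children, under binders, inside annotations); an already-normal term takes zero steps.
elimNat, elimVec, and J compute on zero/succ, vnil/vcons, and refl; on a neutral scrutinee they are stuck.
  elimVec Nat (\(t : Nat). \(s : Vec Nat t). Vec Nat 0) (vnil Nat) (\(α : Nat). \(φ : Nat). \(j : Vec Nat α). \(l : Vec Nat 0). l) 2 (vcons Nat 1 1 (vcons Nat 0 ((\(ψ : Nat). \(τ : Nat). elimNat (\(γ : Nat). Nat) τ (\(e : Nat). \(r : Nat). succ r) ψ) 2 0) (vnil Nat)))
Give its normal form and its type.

resulting normal form:
  vnil Nat
type:
  Vec Nat 0
observation: normalization takes exactly 11 steps under the normal-order strategy.


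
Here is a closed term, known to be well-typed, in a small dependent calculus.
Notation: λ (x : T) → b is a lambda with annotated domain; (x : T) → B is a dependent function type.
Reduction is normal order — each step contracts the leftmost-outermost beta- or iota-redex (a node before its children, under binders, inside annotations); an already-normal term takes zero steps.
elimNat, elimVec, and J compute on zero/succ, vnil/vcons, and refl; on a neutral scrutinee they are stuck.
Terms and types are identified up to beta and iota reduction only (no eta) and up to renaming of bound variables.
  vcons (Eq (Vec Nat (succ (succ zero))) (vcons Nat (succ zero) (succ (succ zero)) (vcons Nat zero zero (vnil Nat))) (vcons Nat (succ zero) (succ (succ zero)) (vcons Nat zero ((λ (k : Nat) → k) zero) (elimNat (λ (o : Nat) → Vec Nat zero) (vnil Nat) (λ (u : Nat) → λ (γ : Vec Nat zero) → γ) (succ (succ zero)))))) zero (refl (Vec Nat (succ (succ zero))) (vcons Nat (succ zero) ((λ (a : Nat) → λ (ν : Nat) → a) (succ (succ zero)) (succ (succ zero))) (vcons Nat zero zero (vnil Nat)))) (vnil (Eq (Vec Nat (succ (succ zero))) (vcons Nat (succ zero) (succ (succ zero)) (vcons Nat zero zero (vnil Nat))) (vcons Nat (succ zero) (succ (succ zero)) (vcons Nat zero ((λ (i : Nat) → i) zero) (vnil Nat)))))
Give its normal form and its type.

reduced normal form:
  vcons (Eq (Vec Nat (succ (succ zero))) (vcons Nat (succ zero) (succ (succ zero)) (vcons Nat zero zero (vnil Nat))) (vcons Nat (succ zero) (succ (succ zero)) (vcons Nat zero zero (vnil Nat)))) zero (refl (Vec Nat (succ (succ zero))) (vcons Nat (succ zero) (succ (succ zero)) (vcons Nat zero zero (vnil Nat)))) (vnil (Eq (Vec Nat (succ (succ zero))) (vcons Nat (succ zero) (succ (succ zero)) (vcons Nat zero zero (vnil Nat))) (vcons Nat (succ zero) (succ (succ zero)) (vcons Nat zero zero (vnil Nat)))))
inferred type:
  Vec (Eq (Vec Nat (succ (succ zero))) (vcons Nat (succ zero) (succ (succ zero)) (vcons Nat zero zero (vnil Nat))) (vcons Nat (succ zero) (succ (succ zero)) (vcons Nat zero zero (vnil Nat)))) (succ zero)


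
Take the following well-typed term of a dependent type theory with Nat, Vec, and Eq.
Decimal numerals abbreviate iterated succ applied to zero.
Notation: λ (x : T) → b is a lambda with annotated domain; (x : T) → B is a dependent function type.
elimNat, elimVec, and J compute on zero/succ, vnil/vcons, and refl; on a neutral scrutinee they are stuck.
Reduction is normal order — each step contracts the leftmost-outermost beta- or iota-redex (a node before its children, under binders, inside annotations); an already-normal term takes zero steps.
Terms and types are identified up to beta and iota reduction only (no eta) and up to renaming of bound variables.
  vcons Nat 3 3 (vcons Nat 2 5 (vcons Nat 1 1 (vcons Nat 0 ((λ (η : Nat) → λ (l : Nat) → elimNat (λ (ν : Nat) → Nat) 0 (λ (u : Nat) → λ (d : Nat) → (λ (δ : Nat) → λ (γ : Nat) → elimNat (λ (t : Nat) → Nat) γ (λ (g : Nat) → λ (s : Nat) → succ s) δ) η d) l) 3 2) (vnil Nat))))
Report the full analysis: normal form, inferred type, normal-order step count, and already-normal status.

resulting normal form:
  vcons Nat 3 3 (vcons Nat 2 5 (vcons Nat 1 1 (vcons Nat 0 6 (vnil Nat))))
inferred type:
  Vec Nat 4
normal-order step count: 33
term was already normal: no
first redex: a beta-redex


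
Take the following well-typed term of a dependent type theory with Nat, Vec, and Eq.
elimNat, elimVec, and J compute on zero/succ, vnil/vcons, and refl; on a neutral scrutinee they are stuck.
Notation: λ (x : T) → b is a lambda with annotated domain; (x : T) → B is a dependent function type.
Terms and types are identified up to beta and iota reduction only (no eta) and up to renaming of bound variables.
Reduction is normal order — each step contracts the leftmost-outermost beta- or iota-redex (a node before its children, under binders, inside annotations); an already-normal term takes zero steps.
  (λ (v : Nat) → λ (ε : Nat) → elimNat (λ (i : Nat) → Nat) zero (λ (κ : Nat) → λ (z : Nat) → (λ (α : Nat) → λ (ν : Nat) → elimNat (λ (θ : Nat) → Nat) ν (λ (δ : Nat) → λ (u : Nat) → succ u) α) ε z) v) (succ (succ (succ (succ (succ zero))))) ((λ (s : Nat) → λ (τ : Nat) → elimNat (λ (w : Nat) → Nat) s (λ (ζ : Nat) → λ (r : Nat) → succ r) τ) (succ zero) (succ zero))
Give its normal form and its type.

resulting normal form:
  succ (succ (succ (succ (succ (succ (succ (succ (succ (succ zero)))))))))
inferred type:
  Nat


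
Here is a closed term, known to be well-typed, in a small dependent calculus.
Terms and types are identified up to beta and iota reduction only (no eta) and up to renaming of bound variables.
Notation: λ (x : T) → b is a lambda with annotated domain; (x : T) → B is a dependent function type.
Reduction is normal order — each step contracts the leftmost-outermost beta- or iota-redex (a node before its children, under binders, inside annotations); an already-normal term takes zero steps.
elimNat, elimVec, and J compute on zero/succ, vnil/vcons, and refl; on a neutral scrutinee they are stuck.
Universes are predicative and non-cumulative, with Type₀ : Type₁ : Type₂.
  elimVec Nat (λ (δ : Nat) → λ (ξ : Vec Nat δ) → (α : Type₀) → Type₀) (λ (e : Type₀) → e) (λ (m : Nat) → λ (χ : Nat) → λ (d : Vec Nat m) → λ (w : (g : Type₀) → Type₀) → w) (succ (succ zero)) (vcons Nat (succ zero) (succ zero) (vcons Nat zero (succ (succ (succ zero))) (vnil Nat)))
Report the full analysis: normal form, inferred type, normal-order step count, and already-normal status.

reduced normal form:
  λ (δ : Type₀) → δ
type:
  (δ : Type₀) → Type₀
reduction steps (normal order): 11
already normal: no
first contracted redex: an elimVec iota-redex


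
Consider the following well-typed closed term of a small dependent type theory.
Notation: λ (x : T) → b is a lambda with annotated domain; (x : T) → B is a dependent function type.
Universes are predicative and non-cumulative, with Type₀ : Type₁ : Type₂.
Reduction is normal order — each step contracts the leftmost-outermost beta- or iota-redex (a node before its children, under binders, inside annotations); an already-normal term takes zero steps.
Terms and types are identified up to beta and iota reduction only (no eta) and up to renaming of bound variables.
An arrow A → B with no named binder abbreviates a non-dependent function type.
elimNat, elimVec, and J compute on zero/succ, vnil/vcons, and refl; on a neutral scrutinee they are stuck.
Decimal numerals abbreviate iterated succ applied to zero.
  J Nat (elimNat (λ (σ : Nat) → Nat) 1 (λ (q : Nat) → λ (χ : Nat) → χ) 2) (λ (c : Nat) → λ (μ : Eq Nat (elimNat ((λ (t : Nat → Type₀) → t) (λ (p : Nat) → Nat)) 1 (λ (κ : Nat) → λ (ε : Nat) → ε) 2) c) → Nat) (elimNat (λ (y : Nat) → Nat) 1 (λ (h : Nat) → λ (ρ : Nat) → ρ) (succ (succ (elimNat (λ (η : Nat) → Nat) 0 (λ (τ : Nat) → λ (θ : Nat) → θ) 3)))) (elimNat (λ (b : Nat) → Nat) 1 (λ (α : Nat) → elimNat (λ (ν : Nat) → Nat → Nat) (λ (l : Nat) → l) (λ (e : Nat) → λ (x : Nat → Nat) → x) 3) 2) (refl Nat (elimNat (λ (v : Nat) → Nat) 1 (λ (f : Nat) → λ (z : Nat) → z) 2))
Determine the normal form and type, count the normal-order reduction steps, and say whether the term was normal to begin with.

resulting normal form:
  1
type:
  Nat
reduction steps (normal order): 18
already normal: no
first contracted redex: a J iota-redex


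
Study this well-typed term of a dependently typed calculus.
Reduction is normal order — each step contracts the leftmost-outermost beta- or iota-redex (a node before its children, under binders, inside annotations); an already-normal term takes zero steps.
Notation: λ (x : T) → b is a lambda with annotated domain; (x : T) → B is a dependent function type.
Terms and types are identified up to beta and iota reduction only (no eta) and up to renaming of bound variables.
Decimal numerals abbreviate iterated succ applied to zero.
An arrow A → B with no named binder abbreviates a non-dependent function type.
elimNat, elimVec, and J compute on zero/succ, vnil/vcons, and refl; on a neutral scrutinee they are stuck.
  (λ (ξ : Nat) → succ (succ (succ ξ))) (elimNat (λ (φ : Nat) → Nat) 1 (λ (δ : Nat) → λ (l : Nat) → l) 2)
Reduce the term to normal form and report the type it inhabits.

normal form:
  4
the term's type:
  Nat
observation: normalization takes exactly 8 steps under the normal-order strategy.


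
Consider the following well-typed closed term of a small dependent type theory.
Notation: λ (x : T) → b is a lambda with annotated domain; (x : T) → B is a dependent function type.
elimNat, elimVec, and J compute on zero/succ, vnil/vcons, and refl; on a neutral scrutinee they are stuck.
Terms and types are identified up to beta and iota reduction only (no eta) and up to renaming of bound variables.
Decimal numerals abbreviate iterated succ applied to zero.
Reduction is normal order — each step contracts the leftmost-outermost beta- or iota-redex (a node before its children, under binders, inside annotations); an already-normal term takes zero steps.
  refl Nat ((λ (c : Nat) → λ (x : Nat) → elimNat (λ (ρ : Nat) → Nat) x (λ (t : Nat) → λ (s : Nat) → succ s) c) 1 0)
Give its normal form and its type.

reduced normal form:
  refl Nat 1
the term's type:
  Eq Nat 1 1
observation: 6 normal-order steps separate the term from its normal form.


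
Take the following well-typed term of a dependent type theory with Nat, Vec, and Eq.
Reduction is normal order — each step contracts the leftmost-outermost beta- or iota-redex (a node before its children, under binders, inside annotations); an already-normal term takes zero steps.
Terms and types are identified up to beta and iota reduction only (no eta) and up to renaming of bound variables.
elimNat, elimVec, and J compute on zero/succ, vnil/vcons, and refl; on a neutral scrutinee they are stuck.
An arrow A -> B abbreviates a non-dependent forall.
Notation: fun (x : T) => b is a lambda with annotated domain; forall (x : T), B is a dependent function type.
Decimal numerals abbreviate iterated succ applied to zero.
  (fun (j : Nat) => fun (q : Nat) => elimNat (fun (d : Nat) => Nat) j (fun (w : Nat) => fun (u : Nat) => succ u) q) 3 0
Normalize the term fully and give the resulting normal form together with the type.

reduced normal form:
  3
inferred type:
  Nat
observation: contracting a beta-redex first, the term normalizes in 3 steps.


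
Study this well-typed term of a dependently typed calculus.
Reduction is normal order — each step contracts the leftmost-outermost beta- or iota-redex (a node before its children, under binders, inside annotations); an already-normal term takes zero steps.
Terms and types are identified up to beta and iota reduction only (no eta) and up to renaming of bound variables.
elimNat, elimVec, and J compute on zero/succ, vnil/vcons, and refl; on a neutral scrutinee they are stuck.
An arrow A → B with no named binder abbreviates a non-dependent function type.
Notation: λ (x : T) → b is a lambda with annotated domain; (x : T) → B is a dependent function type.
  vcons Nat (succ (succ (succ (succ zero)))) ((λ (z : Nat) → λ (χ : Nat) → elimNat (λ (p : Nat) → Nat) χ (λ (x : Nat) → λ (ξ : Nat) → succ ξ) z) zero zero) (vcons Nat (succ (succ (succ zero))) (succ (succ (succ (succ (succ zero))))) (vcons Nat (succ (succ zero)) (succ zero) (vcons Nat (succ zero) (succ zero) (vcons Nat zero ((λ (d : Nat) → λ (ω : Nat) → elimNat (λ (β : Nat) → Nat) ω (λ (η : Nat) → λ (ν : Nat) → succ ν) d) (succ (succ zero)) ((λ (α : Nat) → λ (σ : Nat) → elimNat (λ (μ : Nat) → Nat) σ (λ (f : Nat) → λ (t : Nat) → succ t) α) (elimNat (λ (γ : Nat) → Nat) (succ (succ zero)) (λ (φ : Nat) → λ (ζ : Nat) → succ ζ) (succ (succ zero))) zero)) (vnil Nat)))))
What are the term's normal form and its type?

resulting normal form:
  vcons Nat (succ (succ (succ (succ zero)))) zero (vcons Nat (succ (succ (succ zero))) (succ (succ (succ (succ (succ zero))))) (vcons Nat (succ (succ zero)) (succ zero) (vcons Nat (succ zero) (succ zero) (vcons Nat zero (succ (succ (succ (succ (succ (succ zero)))))) (vnil Nat)))))
type:
  Vec Nat (succ (succ (succ (succ (succ zero)))))


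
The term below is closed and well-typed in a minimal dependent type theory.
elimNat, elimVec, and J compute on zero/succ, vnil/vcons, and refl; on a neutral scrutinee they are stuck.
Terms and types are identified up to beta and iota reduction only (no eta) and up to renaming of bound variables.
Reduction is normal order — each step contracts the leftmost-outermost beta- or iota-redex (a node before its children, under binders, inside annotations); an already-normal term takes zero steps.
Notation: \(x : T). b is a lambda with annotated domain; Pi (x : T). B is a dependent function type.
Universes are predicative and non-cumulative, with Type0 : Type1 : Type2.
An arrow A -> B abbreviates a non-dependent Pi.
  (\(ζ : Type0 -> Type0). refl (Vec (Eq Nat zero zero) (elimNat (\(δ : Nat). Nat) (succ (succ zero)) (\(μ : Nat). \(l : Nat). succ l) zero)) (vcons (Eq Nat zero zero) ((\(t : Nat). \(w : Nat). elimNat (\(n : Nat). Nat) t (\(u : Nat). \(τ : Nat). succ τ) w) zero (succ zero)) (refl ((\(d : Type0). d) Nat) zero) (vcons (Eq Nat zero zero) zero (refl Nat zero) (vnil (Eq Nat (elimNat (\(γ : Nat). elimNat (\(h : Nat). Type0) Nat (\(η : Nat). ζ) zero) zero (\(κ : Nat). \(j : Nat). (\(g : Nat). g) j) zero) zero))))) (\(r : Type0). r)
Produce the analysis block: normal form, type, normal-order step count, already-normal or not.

normal form:
  refl (Vec (Eq Nat zero zero) (succ (succ zero))) (vcons (Eq Nat zero zero) (succ zero) (refl Nat zero) (vcons (Eq Nat zero zero) zero (refl Nat zero) (vnil (Eq Nat zero zero))))
type:
  Eq (Vec (Eq Nat zero zero) (succ (succ zero))) (vcons (Eq Nat zero zero) (succ zero) (refl Nat zero) (vcons (Eq Nat zero zero) zero (refl Nat zero) (vnil (Eq Nat zero zero)))) (vcons (Eq Nat zero zero) (succ zero) (refl Nat zero) (vcons (Eq Nat zero zero) zero (refl Nat zero) (vnil (Eq Nat zero zero))))
steps to reach normal form (normal order): 10
term was already normal: no
first contracted redex: a beta-redex


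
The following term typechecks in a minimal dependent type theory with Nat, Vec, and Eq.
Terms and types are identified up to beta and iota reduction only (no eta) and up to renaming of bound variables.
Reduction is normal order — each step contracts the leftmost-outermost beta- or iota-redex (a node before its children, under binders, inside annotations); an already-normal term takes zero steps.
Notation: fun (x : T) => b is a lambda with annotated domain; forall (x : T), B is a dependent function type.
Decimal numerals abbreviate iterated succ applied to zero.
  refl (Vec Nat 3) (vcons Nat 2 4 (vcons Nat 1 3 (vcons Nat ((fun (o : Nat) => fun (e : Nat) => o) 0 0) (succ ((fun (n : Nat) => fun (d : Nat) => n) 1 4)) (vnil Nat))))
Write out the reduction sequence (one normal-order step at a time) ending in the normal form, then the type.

reduction (normal order):
  refl (Vec Nat 3) (vcons Nat 2 4 (vcons Nat 1 3 (vcons Nat ((fun (o : Nat) => fun (e : Nat) => o) 0 0) (succ ((fun (n : Nat) => fun (d : Nat) => n) 1 4)) (vnil Nat))))
  ~> refl (Vec Nat 3) (vcons Nat 2 4 (vcons Nat 1 3 (vcons Nat ((fun (o : Nat) => 0) 0) (succ ((fun (e : Nat) => fun (n : Nat) => e) 1 4)) (vnil Nat))))
  ~> refl (Vec Nat 3) (vcons Nat 2 4 (vcons Nat 1 3 (vcons Nat 0 (succ ((fun (o : Nat) => fun (e : Nat) => o) 1 4)) (vnil Nat))))
  ~> refl (Vec Nat 3) (vcons Nat 2 4 (vcons Nat 1 3 (vcons Nat 0 (succ ((fun (o : Nat) => 1) 4)) (vnil Nat))))
  ~> refl (Vec Nat 3) (vcons Nat 2 4 (vcons Nat 1 3 (vcons Nat 0 2 (vnil Nat))))
the term's type:
  Eq (Vec Nat 3) (vcons Nat 2 4 (vcons Nat 1 3 (vcons Nat 0 2 (vnil Nat)))) (vcons Nat 2 4 (vcons Nat 1 3 (vcons Nat 0 2 (vnil Nat))))


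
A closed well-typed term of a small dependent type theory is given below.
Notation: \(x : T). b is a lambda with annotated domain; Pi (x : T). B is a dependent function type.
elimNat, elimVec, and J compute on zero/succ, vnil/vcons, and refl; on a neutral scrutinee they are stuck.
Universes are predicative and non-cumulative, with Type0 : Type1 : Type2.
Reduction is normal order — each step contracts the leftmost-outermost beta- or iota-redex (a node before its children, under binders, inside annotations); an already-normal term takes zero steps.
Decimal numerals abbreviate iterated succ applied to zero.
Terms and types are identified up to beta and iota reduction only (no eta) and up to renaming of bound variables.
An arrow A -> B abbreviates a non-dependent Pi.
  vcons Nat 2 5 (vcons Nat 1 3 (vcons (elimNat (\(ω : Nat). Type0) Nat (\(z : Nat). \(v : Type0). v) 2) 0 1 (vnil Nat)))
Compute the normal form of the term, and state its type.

reduced normal form:
  vcons Nat 2 5 (vcons Nat 1 3 (vcons Nat 0 1 (vnil Nat)))
inferred type:
  Vec Nat 3
observation: the term reaches its normal form after 7 normal-order steps.


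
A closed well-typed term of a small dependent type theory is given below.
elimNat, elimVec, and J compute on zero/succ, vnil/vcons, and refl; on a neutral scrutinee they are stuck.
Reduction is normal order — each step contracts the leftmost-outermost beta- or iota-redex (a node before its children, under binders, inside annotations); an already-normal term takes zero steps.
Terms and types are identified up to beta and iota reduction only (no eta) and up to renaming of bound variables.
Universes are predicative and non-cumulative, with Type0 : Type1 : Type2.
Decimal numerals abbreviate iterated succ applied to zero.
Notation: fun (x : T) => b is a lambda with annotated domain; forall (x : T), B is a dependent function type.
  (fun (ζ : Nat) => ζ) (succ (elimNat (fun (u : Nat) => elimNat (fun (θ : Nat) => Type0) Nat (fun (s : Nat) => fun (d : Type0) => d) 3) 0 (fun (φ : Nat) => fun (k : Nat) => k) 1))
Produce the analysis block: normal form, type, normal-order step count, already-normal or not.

reduced normal form:
  1
type:
  Nat
steps to reach normal form (normal order): 5
term was already normal: no
first contracted redex: a beta-redex


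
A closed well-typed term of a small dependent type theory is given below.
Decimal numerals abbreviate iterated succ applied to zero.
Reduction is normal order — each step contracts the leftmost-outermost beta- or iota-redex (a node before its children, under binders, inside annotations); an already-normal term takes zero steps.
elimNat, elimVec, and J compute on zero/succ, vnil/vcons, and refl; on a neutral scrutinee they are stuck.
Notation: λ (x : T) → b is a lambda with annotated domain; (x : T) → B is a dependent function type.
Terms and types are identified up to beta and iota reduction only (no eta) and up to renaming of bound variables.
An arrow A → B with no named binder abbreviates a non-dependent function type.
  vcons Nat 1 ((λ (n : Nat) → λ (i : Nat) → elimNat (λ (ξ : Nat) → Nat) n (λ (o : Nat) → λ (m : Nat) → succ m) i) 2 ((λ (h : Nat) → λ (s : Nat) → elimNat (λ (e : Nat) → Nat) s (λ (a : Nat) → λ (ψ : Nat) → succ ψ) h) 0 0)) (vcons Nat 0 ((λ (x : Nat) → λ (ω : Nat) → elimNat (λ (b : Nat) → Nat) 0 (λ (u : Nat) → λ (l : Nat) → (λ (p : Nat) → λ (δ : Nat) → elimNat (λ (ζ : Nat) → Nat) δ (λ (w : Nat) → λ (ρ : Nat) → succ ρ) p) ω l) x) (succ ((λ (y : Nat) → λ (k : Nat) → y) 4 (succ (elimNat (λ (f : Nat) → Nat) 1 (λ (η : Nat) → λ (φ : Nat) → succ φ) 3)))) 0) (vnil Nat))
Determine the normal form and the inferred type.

reduced normal form:
  vcons Nat 1 2 (vcons Nat 0 0 (vnil Nat))
inferred type:
  Vec Nat 2


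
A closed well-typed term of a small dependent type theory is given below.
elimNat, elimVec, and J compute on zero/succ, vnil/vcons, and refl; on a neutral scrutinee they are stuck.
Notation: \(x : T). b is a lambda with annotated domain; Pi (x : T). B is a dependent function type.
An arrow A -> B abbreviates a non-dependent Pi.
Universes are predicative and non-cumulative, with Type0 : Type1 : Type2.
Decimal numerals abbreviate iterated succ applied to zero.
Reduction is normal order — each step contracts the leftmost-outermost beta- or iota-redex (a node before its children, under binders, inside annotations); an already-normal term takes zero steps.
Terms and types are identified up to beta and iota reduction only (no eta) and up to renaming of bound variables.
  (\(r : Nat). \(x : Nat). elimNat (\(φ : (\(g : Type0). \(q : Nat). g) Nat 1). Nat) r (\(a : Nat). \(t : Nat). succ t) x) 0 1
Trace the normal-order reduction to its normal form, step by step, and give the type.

normal-order reduction:
  (\(r : Nat). \(x : Nat). elimNat (\(φ : (\(g : Type0). \(q : Nat). g) Nat 1). Nat) r (\(a : Nat). \(t : Nat). succ t) x) 0 1
  ~> (\(r : Nat). elimNat (\(x : (\(φ : Type0). \(g : Nat). φ) Nat 1). Nat) 0 (\(q : Nat). \(a : Nat). succ a) r) 1
  ~> elimNat (\(r : (\(x : Type0). \(φ : Nat). x) Nat 1). Nat) 0 (\(g : Nat). \(q : Nat). succ q) 1
  ~> (\(r : Nat). \(x : Nat). succ x) 0 (elimNat (\(φ : (\(g : Type0). \(q : Nat). g) Nat 1). Nat) 0 (\(a : Nat). \(t : Nat). succ t) 0)
  ~> (\(r : Nat). succ r) (elimNat (\(x : (\(φ : Type0). \(g : Nat). φ) Nat 1). Nat) 0 (\(q : Nat). \(a : Nat). succ a) 0)
  ~> succ (elimNat (\(r : (\(x : Type0). \(φ : Nat). x) Nat 1). Nat) 0 (\(g : Nat). \(q : Nat). succ q) 0)
  ~> 1
the term's type:
  Nat


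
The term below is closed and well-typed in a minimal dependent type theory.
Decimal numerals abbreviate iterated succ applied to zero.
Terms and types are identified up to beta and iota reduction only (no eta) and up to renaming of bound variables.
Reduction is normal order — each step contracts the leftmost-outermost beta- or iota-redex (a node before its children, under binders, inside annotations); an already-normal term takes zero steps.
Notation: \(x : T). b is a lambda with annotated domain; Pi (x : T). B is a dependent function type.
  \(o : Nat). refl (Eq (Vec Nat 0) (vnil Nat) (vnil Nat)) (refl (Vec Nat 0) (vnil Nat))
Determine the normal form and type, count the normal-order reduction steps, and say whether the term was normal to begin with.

reduced normal form:
  \(o : Nat). refl (Eq (Vec Nat 0) (vnil Nat) (vnil Nat)) (refl (Vec Nat 0) (vnil Nat))
the term's type:
  Pi (o : Nat). Eq (Eq (Vec Nat 0) (vnil Nat) (vnil Nat)) (refl (Vec Nat 0) (vnil Nat)) (refl (Vec Nat 0) (vnil Nat))
normal-order step count: 0
started in normal form: yes


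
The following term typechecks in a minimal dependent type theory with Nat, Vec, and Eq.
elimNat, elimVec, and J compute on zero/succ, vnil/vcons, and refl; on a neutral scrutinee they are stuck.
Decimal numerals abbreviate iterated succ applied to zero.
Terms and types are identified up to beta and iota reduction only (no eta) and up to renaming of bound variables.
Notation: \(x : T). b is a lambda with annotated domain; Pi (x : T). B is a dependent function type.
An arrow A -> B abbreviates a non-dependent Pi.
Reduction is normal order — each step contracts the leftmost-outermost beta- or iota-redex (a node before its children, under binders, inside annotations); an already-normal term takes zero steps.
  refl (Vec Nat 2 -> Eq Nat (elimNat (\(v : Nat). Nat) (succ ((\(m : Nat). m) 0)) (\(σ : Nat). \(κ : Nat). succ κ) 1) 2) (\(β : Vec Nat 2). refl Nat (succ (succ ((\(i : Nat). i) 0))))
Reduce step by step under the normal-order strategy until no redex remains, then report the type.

reduction (normal order):
  refl (Vec Nat 2 -> Eq Nat (elimNat (\(v : Nat). Nat) (succ ((\(m : Nat). m) 0)) (\(σ : Nat). \(κ : Nat). succ κ) 1) 2) (\(β : Vec Nat 2). refl Nat (succ (succ ((\(i : Nat). i) 0))))
  ~> refl (Vec Nat 2 -> Eq Nat ((\(v : Nat). \(m : Nat). succ m) 0 (elimNat (\(σ : Nat). Nat) (succ ((\(κ : Nat). κ) 0)) (\(β : Nat). \(i : Nat). succ i) 0)) 2) (\(n : Vec Nat 2). refl Nat (succ (succ ((\(γ : Nat). γ) 0))))
  ~> refl (Vec Nat 2 -> Eq Nat ((\(v : Nat). succ v) (elimNat (\(m : Nat). Nat) (succ ((\(σ : Nat). σ) 0)) (\(κ : Nat). \(β : Nat). succ β) 0)) 2) (\(i : Vec Nat 2). refl Nat (succ (succ ((\(n : Nat). n) 0))))
  ~> refl (Vec Nat 2 -> Eq Nat (succ (elimNat (\(v : Nat). Nat) (succ ((\(m : Nat). m) 0)) (\(σ : Nat). \(κ : Nat). succ κ) 0)) 2) (\(β : Vec Nat 2). refl Nat (succ (succ ((\(i : Nat). i) 0))))
  ~> refl (Vec Nat 2 -> Eq Nat (succ (succ ((\(v : Nat). v) 0))) 2) (\(m : Vec Nat 2). refl Nat (succ (succ ((\(σ : Nat). σ) 0))))
  ~> refl (Vec Nat 2 -> Eq Nat 2 2) (\(v : Vec Nat 2). refl Nat (succ (succ ((\(m : Nat). m) 0))))
  ~> refl (Vec Nat 2 -> Eq Nat 2 2) (\(v : Vec Nat 2). refl Nat 2)
type:
  Eq (Vec Nat 2 -> Eq Nat 2 2) (\(v : Vec Nat 2). refl Nat 2) (\(m : Vec Nat 2). refl Nat 2)


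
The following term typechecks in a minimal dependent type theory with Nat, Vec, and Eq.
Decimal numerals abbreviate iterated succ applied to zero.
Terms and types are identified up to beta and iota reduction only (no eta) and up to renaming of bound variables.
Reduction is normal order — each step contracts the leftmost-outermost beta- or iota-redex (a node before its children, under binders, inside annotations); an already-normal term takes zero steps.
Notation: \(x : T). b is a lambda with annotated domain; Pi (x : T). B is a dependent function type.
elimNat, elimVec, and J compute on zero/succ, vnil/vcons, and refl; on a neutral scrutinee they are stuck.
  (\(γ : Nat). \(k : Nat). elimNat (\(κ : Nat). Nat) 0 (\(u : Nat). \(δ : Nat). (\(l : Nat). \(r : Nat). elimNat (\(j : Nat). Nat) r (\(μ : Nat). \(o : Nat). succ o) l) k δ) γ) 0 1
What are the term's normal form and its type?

resulting normal form:
  0
inferred type:
  Nat


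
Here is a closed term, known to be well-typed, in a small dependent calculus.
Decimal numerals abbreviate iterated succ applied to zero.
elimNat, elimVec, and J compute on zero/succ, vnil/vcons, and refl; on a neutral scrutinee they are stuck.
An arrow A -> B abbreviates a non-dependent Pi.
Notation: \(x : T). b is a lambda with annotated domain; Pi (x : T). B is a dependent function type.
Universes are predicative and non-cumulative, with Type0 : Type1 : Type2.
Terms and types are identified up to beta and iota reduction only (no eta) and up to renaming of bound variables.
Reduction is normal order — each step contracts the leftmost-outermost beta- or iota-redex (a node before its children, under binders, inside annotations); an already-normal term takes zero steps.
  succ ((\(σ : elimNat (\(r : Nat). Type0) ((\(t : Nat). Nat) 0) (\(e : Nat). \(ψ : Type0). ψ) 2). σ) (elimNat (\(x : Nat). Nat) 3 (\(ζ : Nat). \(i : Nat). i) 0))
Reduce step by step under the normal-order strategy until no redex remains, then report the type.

normal-order reduction sequence:
  succ ((\(σ : elimNat (\(r : Nat). Type0) ((\(t : Nat). Nat) 0) (\(e : Nat). \(ψ : Type0). ψ) 2). σ) (elimNat (\(x : Nat). Nat) 3 (\(ζ : Nat). \(i : Nat). i) 0))
  ~> succ (elimNat (\(σ : Nat). Nat) 3 (\(r : Nat). \(t : Nat). t) 0)
  ~> 4
type:
  Nat


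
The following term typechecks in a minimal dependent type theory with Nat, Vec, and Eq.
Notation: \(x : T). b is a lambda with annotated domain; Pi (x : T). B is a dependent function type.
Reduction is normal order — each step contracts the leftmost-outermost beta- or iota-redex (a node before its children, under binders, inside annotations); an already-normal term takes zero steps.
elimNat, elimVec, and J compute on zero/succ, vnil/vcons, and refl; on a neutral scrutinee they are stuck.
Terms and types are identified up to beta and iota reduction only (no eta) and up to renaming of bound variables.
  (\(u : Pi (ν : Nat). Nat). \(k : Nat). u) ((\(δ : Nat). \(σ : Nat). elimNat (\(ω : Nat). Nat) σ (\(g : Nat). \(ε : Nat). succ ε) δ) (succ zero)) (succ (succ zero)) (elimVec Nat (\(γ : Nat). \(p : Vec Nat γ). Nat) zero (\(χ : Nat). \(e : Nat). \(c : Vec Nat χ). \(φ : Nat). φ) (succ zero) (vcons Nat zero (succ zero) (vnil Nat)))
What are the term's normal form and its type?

normal form:
  succ zero
the term's type:
  Nat


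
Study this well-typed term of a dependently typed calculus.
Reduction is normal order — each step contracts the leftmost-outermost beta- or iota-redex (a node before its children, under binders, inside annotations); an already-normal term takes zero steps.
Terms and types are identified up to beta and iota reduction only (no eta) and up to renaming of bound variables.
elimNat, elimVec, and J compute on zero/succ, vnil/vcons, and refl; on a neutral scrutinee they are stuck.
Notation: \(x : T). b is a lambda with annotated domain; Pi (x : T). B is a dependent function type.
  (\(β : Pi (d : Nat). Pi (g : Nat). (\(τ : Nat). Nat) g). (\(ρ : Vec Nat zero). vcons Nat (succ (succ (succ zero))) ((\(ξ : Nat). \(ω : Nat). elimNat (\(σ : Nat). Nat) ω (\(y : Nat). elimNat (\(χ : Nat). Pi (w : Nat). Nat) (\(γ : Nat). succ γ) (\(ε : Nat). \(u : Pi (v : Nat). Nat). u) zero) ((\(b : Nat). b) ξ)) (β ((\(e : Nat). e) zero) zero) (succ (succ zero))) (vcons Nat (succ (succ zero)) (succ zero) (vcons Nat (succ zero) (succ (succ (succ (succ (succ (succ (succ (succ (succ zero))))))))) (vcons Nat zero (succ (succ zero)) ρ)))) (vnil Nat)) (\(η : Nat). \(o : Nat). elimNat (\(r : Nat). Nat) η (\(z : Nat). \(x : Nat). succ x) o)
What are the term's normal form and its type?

normal form:
  vcons Nat (succ (succ (succ zero))) (succ (succ zero)) (vcons Nat (succ (succ zero)) (succ zero) (vcons Nat (succ zero) (succ (succ (succ (succ (succ (succ (succ (succ (succ zero))))))))) (vcons Nat zero (succ (succ zero)) (vnil Nat))))
the term's type:
  Vec Nat (succ (succ (succ (succ zero))))
observation: reduction starts at a beta-redex, and 11 normal-order steps reach the normal form.


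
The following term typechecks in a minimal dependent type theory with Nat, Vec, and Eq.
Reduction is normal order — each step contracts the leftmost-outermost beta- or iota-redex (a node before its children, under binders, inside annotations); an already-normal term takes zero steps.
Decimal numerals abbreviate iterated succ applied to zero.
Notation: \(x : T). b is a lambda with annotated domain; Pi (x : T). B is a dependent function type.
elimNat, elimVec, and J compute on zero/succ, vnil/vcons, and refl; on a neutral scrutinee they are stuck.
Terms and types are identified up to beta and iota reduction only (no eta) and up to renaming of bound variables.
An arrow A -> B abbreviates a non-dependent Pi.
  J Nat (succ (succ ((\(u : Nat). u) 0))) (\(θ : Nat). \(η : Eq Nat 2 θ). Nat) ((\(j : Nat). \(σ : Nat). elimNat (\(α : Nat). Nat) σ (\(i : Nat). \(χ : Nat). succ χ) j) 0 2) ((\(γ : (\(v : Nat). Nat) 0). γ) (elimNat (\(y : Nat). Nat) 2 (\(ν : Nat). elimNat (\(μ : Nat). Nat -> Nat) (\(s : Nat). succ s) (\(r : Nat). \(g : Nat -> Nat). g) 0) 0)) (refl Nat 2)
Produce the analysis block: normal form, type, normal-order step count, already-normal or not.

resulting normal form:
  2
type:
  Nat
normal-order step count: 4
term was already normal: no
first contracted redex: a J iota-redex


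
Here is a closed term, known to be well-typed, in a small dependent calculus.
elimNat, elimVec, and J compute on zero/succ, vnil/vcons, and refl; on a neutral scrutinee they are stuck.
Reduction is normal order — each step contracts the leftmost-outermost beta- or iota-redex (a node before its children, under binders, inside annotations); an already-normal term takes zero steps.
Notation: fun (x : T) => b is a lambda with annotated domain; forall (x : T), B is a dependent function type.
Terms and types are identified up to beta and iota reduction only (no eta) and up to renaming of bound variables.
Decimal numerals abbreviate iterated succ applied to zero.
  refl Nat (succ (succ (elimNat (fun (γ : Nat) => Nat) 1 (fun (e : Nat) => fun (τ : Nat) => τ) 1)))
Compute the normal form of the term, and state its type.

resulting normal form:
  refl Nat 3
the term's type:
  Eq Nat 3 3


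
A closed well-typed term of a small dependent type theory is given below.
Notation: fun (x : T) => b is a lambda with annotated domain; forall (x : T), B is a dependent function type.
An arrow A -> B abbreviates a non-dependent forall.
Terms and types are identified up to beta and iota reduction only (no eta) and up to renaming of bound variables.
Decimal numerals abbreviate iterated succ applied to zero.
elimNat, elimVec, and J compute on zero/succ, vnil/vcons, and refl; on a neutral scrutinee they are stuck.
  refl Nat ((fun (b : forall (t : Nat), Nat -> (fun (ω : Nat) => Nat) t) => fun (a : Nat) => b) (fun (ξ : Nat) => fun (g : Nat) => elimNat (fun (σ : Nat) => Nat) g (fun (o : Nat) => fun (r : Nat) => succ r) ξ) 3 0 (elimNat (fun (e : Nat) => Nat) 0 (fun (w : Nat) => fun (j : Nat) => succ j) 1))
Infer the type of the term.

the term's type:
  Eq Nat 1 1


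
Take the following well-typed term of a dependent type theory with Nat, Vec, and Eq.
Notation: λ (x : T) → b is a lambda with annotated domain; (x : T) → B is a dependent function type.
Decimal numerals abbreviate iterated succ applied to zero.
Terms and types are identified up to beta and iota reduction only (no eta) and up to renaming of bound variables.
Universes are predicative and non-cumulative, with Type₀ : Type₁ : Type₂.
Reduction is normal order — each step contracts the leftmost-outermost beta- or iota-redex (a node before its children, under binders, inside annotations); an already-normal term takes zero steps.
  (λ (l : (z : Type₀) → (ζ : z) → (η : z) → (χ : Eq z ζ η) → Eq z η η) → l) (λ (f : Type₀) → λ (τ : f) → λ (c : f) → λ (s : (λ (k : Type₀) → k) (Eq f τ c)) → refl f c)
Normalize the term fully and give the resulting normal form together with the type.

normal form:
  λ (l : Type₀) → λ (z : l) → λ (ζ : l) → λ (η : Eq l z ζ) → refl l ζ
inferred type:
  (l : Type₀) → (z : l) → (ζ : l) → (η : Eq l z ζ) → Eq l ζ ζ
observation: contracting a beta-redex first, the term normalizes in 2 steps.


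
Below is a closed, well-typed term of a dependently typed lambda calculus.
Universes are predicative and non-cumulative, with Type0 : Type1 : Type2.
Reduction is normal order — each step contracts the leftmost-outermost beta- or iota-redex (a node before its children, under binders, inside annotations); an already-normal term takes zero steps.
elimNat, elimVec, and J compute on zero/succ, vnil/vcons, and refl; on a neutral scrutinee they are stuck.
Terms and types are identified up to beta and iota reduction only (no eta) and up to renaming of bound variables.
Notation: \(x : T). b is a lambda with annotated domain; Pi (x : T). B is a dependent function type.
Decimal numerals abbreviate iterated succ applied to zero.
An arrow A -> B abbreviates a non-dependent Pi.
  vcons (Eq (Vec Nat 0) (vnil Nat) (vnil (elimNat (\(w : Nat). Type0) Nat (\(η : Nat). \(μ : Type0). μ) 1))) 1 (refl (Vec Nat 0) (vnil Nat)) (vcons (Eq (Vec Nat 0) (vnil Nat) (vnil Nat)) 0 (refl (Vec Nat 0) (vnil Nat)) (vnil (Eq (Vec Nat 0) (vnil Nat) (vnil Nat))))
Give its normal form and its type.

resulting normal form:
  vcons (Eq (Vec Nat 0) (vnil Nat) (vnil Nat)) 1 (refl (Vec Nat 0) (vnil Nat)) (vcons (Eq (Vec Nat 0) (vnil Nat) (vnil Nat)) 0 (refl (Vec Nat 0) (vnil Nat)) (vnil (Eq (Vec Nat 0) (vnil Nat) (vnil Nat))))
inferred type:
  Vec (Eq (Vec Nat 0) (vnil Nat) (vnil Nat)) 2
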